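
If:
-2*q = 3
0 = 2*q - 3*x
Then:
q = -3/2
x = -1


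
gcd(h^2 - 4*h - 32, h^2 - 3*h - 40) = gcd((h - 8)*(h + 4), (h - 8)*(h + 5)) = h - 8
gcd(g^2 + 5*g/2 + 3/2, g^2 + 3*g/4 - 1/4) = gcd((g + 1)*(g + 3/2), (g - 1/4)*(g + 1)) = g + 1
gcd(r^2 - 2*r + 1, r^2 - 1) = r - 1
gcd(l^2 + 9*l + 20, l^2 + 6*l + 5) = l + 5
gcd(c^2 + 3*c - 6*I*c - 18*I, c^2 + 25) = 1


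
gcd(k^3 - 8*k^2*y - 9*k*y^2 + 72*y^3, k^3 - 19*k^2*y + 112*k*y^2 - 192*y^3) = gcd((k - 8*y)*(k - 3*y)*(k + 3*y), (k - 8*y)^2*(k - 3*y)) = k^2 - 11*k*y + 24*y^2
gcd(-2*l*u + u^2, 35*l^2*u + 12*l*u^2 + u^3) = u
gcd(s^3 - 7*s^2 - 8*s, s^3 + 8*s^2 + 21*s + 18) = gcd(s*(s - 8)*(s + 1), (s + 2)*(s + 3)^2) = 1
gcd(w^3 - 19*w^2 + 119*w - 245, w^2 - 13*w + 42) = w - 7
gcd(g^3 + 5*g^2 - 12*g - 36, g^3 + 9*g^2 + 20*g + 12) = g^2 + 8*g + 12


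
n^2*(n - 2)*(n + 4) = n^4 + 2*n^3 - 8*n^2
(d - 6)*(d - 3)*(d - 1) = d^3 - 10*d^2 + 27*d - 18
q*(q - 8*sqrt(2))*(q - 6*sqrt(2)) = q^3 - 14*sqrt(2)*q^2 + 96*q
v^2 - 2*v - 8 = (v - 4)*(v + 2)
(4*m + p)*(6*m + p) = 24*m^2 + 10*m*p + p^2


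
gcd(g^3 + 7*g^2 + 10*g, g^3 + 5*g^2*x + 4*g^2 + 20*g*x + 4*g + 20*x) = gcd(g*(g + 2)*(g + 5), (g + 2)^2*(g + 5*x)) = g + 2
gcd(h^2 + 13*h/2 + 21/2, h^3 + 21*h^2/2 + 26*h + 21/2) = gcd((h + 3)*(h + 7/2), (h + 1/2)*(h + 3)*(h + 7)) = h + 3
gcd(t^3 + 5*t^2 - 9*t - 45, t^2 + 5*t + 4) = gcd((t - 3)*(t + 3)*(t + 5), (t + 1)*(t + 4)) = 1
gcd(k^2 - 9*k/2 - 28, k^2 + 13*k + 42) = 1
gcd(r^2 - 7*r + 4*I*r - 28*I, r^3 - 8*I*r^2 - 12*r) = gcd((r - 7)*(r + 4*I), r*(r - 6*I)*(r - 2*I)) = 1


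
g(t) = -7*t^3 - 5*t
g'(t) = -21*t^2 - 5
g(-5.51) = 1198.54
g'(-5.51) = -642.56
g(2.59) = -134.57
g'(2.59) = -145.87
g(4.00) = -468.00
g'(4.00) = -341.00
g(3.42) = -297.11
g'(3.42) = -250.62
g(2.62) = -138.99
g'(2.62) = -149.15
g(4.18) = -532.14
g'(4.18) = -371.92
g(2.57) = -131.67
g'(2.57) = -143.70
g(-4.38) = 610.09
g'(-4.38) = -407.87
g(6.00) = -1542.00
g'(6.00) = -761.00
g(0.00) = 0.00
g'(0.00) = -5.00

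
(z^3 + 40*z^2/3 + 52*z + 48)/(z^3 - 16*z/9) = 3*(z^2 + 12*z + 36)/(z*(3*z - 4))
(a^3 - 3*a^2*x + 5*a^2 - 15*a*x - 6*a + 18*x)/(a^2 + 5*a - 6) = a - 3*x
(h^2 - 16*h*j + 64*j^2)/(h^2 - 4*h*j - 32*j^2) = (h - 8*j)/(h + 4*j)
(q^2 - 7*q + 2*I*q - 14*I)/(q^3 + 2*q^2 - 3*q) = (q^2 + q*(-7 + 2*I) - 14*I)/(q*(q^2 + 2*q - 3))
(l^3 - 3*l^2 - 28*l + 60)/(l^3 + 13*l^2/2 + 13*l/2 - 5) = 2*(l^2 - 8*l + 12)/(2*l^2 + 3*l - 2)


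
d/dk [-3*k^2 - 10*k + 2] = -6*k - 10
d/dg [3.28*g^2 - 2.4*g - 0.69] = 6.56*g - 2.4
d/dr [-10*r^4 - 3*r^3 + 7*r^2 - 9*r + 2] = -40*r^3 - 9*r^2 + 14*r - 9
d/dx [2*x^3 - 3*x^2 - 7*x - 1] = 6*x^2 - 6*x - 7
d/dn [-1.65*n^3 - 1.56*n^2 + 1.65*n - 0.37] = -4.95*n^2 - 3.12*n + 1.65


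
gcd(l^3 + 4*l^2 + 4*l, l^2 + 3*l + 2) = l + 2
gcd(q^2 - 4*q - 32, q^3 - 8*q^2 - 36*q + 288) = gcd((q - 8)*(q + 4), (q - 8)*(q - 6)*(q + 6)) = q - 8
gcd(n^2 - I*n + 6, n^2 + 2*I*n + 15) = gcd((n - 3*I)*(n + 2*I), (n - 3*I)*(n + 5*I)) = n - 3*I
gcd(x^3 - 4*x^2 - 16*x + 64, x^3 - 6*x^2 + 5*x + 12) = x - 4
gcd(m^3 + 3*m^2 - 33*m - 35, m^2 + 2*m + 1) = m + 1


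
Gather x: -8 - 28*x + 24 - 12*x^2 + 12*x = -12*x^2 - 16*x + 16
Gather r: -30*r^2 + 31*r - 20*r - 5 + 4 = -30*r^2 + 11*r - 1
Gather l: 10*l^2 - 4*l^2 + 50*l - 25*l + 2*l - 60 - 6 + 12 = 6*l^2 + 27*l - 54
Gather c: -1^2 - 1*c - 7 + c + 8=0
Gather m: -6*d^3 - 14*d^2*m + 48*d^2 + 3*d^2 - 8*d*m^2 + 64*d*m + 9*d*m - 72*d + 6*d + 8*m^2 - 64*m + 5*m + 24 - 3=-6*d^3 + 51*d^2 - 66*d + m^2*(8 - 8*d) + m*(-14*d^2 + 73*d - 59) + 21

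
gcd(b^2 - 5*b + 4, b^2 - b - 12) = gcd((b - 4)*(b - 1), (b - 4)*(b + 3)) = b - 4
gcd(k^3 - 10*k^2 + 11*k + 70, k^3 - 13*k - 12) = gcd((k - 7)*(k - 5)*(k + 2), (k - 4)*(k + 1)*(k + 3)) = 1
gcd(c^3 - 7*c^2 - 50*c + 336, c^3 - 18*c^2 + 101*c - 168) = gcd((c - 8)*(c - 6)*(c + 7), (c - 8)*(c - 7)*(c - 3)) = c - 8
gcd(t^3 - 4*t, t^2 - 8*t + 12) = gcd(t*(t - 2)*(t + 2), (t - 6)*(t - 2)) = t - 2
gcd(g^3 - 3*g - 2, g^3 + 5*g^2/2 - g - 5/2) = g + 1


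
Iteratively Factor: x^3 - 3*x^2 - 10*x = (x - 5)*(x^2 + 2*x) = (x - 5)*(x + 2)*(x)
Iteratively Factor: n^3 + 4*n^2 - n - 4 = (n + 1)*(n^2 + 3*n - 4) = (n + 1)*(n + 4)*(n - 1)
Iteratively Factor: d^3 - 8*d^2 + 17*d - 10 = (d - 5)*(d^2 - 3*d + 2) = (d - 5)*(d - 1)*(d - 2)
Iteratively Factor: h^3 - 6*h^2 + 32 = (h - 4)*(h^2 - 2*h - 8) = (h - 4)*(h + 2)*(h - 4)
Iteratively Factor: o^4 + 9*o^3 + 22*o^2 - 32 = (o + 2)*(o^3 + 7*o^2 + 8*o - 16) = (o + 2)*(o + 4)*(o^2 + 3*o - 4) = (o + 2)*(o + 4)^2*(o - 1)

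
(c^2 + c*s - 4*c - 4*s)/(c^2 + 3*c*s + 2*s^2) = (c - 4)/(c + 2*s)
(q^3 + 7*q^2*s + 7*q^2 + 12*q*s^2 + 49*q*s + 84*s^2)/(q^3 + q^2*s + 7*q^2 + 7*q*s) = (q^2 + 7*q*s + 12*s^2)/(q*(q + s))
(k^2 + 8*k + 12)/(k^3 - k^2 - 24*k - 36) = (k + 6)/(k^2 - 3*k - 18)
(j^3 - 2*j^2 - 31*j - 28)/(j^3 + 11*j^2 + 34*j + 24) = (j - 7)/(j + 6)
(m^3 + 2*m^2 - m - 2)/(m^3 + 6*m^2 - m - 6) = (m + 2)/(m + 6)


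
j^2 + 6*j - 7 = (j - 1)*(j + 7)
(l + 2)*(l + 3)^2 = l^3 + 8*l^2 + 21*l + 18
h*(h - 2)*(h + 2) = h^3 - 4*h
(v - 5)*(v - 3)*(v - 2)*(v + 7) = v^4 - 3*v^3 - 39*v^2 + 187*v - 210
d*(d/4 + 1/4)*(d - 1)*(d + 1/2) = d^4/4 + d^3/8 - d^2/4 - d/8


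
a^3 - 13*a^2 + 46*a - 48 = (a - 8)*(a - 3)*(a - 2)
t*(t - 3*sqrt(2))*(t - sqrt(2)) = t^3 - 4*sqrt(2)*t^2 + 6*t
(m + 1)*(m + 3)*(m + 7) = m^3 + 11*m^2 + 31*m + 21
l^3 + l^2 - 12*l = l*(l - 3)*(l + 4)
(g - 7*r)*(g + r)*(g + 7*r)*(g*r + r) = g^4*r + g^3*r^2 + g^3*r - 49*g^2*r^3 + g^2*r^2 - 49*g*r^4 - 49*g*r^3 - 49*r^4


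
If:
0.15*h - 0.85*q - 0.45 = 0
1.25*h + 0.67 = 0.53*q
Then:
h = -0.82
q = -0.67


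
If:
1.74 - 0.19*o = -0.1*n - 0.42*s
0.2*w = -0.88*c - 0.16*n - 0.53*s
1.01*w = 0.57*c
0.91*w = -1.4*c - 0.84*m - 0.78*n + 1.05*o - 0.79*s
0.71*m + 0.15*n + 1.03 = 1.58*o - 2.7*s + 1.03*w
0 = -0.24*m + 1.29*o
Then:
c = 2.23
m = 8.60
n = -12.02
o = 1.60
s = -0.56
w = 1.26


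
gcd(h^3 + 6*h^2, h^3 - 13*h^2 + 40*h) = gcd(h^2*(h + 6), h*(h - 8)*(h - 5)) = h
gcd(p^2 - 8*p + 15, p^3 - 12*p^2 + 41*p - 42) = p - 3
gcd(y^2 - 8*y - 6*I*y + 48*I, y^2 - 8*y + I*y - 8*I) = y - 8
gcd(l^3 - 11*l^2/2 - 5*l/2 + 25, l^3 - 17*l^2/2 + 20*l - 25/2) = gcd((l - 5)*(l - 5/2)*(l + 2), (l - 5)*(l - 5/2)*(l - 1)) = l^2 - 15*l/2 + 25/2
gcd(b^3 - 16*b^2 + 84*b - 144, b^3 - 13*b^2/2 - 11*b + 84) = b^2 - 10*b + 24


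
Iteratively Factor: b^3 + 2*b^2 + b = (b)*(b^2 + 2*b + 1) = b*(b + 1)*(b + 1)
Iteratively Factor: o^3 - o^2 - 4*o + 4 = (o + 2)*(o^2 - 3*o + 2) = (o - 2)*(o + 2)*(o - 1)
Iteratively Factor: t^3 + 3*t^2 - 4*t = (t - 1)*(t^2 + 4*t) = (t - 1)*(t + 4)*(t)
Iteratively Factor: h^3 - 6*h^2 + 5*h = (h - 5)*(h^2 - h) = (h - 5)*(h - 1)*(h)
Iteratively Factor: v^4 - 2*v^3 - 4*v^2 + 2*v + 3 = (v - 3)*(v^3 + v^2 - v - 1) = (v - 3)*(v + 1)*(v^2 - 1) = (v - 3)*(v - 1)*(v + 1)*(v + 1)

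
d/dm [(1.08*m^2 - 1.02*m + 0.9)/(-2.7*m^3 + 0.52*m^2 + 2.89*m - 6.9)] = (2.916*m^4 - 5.508*m^3 + 10.9416*m^2 - 15.84*m + 4.437)/(7.29*m^6 - 2.808*m^5 - 15.3356*m^4 + 40.2656*m^3 + 1.1761*m^2 - 39.882*m + 47.61)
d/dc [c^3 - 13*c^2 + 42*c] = 3*c^2 - 26*c + 42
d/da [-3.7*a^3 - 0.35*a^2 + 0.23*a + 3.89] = -11.1*a^2 - 0.7*a + 0.23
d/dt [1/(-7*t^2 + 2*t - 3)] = 2*(7*t - 1)/(7*t^2 - 2*t + 3)^2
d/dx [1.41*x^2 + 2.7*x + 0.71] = 2.82*x + 2.7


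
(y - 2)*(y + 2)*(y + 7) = y^3 + 7*y^2 - 4*y - 28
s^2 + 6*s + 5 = (s + 1)*(s + 5)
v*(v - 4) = v^2 - 4*v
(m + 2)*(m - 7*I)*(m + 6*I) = m^3 + 2*m^2 - I*m^2 + 42*m - 2*I*m + 84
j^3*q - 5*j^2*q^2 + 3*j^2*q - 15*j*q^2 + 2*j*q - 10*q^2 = (j + 2)*(j - 5*q)*(j*q + q)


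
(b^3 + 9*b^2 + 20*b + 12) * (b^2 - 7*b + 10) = b^5 + 2*b^4 - 33*b^3 - 38*b^2 + 116*b + 120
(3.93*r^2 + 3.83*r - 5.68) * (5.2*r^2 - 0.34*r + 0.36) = 20.436*r^4 + 18.5798*r^3 - 29.4234*r^2 + 3.31*r - 2.0448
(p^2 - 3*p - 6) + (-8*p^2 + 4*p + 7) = -7*p^2 + p + 1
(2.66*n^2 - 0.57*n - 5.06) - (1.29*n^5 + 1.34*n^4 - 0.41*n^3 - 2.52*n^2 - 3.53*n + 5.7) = -1.29*n^5 - 1.34*n^4 + 0.41*n^3 + 5.18*n^2 + 2.96*n - 10.76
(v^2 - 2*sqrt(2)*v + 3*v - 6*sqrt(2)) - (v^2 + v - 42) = -2*sqrt(2)*v + 2*v - 6*sqrt(2) + 42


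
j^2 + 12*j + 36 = (j + 6)^2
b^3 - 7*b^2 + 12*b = b*(b - 4)*(b - 3)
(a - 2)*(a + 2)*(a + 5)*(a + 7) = a^4 + 12*a^3 + 31*a^2 - 48*a - 140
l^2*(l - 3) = l^3 - 3*l^2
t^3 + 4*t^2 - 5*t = t*(t - 1)*(t + 5)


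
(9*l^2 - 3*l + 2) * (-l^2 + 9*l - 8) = -9*l^4 + 84*l^3 - 101*l^2 + 42*l - 16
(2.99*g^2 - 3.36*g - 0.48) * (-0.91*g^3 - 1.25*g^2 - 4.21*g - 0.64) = -2.7209*g^5 - 0.6799*g^4 - 7.9511*g^3 + 12.832*g^2 + 4.1712*g + 0.3072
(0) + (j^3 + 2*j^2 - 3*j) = j^3 + 2*j^2 - 3*j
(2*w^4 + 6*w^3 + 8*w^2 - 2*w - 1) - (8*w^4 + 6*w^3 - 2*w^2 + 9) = -6*w^4 + 10*w^2 - 2*w - 10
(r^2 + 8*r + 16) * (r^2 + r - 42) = r^4 + 9*r^3 - 18*r^2 - 320*r - 672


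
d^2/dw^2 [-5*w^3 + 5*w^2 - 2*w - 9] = 10 - 30*w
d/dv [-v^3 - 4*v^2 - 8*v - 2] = -3*v^2 - 8*v - 8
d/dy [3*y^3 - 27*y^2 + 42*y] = 9*y^2 - 54*y + 42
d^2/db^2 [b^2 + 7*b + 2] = 2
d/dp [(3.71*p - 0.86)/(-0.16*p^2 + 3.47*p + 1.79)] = (0.5936*p^2 - 0.2752*p + 9.6251)/(0.0256*p^4 - 1.1104*p^3 + 11.4681*p^2 + 12.4226*p + 3.2041)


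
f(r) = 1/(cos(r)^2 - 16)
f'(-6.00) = 0.00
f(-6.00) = -0.07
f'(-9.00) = 0.00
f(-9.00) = -0.07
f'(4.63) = 0.00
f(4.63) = -0.06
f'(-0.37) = -0.00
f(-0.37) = -0.07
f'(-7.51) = -0.00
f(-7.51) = -0.06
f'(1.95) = -0.00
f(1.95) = -0.06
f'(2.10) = -0.00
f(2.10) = -0.06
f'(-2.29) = 0.00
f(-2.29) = -0.06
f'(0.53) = 0.00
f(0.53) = -0.07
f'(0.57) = 0.00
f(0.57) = -0.07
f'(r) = 2*sin(r)*cos(r)/(cos(r)^2 - 16)^2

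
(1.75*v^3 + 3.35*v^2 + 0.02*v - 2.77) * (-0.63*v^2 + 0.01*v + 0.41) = -1.1025*v^5 - 2.093*v^4 + 0.7384*v^3 + 3.1188*v^2 - 0.0195*v - 1.1357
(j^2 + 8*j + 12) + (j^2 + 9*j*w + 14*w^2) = 2*j^2 + 9*j*w + 8*j + 14*w^2 + 12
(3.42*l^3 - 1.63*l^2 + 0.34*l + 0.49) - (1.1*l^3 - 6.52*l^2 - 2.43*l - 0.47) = 2.32*l^3 + 4.89*l^2 + 2.77*l + 0.96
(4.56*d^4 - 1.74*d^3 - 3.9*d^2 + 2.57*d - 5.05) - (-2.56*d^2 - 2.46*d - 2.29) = 4.56*d^4 - 1.74*d^3 - 1.34*d^2 + 5.03*d - 2.76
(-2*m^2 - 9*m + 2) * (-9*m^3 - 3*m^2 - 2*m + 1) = 18*m^5 + 87*m^4 + 13*m^3 + 10*m^2 - 13*m + 2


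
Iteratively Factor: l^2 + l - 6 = (l - 2)*(l + 3)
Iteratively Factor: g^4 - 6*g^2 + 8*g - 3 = (g - 1)*(g^3 + g^2 - 5*g + 3) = (g - 1)^2*(g^2 + 2*g - 3) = (g - 1)^2*(g + 3)*(g - 1)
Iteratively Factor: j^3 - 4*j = (j)*(j^2 - 4) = j*(j - 2)*(j + 2)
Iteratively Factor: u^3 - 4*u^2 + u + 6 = (u - 3)*(u^2 - u - 2) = (u - 3)*(u - 2)*(u + 1)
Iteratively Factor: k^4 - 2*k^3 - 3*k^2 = (k)*(k^3 - 2*k^2 - 3*k) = k^2*(k^2 - 2*k - 3) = k^2*(k - 3)*(k + 1)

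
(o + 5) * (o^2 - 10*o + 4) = o^3 - 5*o^2 - 46*o + 20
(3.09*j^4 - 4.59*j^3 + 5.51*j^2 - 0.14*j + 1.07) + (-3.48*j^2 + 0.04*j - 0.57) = 3.09*j^4 - 4.59*j^3 + 2.03*j^2 - 0.1*j + 0.5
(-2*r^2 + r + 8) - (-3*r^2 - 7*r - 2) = r^2 + 8*r + 10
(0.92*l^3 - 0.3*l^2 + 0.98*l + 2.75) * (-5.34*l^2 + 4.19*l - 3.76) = -4.9128*l^5 + 5.4568*l^4 - 9.9494*l^3 - 9.4508*l^2 + 7.8377*l - 10.34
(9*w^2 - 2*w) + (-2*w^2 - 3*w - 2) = 7*w^2 - 5*w - 2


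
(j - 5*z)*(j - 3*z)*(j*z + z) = j^3*z - 8*j^2*z^2 + j^2*z + 15*j*z^3 - 8*j*z^2 + 15*z^3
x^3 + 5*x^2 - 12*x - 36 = (x - 3)*(x + 2)*(x + 6)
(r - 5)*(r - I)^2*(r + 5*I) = r^4 - 5*r^3 + 3*I*r^3 + 9*r^2 - 15*I*r^2 - 45*r - 5*I*r + 25*I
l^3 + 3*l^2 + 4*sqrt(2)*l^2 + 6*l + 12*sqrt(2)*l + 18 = (l + 3)*(l + sqrt(2))*(l + 3*sqrt(2))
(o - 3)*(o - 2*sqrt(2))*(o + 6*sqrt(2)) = o^3 - 3*o^2 + 4*sqrt(2)*o^2 - 24*o - 12*sqrt(2)*o + 72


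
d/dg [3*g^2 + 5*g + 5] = 6*g + 5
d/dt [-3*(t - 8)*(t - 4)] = 36 - 6*t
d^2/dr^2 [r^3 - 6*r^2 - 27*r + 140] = 6*r - 12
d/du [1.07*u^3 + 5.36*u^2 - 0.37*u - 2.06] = 3.21*u^2 + 10.72*u - 0.37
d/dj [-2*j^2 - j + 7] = -4*j - 1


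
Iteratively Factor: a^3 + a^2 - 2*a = (a + 2)*(a^2 - a) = a*(a + 2)*(a - 1)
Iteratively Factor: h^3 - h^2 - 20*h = (h)*(h^2 - h - 20) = h*(h - 5)*(h + 4)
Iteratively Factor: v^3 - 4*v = (v)*(v^2 - 4) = v*(v - 2)*(v + 2)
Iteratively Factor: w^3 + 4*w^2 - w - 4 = (w + 4)*(w^2 - 1) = (w + 1)*(w + 4)*(w - 1)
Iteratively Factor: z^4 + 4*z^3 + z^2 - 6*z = (z + 2)*(z^3 + 2*z^2 - 3*z) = (z - 1)*(z + 2)*(z^2 + 3*z) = z*(z - 1)*(z + 2)*(z + 3)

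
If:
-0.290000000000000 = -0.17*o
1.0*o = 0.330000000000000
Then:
No Solution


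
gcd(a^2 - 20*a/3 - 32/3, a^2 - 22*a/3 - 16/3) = a - 8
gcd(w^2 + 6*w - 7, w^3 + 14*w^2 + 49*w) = w + 7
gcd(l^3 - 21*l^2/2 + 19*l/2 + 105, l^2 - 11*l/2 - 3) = l - 6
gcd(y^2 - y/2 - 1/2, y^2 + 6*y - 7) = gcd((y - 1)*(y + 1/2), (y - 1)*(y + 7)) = y - 1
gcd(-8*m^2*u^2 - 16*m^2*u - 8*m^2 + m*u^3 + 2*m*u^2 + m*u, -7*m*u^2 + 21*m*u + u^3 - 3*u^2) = 1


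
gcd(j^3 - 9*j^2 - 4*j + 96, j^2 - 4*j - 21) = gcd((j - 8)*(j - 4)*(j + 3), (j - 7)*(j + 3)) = j + 3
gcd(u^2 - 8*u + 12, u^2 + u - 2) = 1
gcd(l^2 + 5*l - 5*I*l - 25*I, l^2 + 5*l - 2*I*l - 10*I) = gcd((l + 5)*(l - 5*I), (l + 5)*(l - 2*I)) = l + 5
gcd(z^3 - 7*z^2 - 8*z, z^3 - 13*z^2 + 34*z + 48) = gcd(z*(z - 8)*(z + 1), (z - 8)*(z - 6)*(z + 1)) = z^2 - 7*z - 8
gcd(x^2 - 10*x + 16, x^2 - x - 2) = x - 2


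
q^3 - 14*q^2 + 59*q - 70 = (q - 7)*(q - 5)*(q - 2)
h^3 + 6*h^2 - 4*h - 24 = (h - 2)*(h + 2)*(h + 6)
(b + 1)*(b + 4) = b^2 + 5*b + 4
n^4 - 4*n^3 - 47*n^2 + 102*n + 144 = (n - 8)*(n - 3)*(n + 1)*(n + 6)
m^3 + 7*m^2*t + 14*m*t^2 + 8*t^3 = (m + t)*(m + 2*t)*(m + 4*t)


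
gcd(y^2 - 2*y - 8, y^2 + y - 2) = y + 2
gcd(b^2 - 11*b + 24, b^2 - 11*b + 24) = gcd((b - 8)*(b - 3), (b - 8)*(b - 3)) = b^2 - 11*b + 24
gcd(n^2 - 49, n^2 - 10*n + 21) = n - 7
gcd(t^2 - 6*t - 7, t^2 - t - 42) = t - 7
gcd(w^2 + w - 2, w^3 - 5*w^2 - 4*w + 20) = w + 2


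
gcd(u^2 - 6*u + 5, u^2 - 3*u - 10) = u - 5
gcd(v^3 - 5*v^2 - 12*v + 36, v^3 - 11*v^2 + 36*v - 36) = v^2 - 8*v + 12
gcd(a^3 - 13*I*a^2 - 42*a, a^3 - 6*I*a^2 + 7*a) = a^2 - 7*I*a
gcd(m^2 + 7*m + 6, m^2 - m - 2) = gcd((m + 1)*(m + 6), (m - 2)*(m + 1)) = m + 1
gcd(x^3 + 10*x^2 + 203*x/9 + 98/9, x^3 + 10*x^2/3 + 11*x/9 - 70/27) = x + 7/3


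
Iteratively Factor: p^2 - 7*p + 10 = (p - 2)*(p - 5)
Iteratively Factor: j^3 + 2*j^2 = (j)*(j^2 + 2*j) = j^2*(j + 2)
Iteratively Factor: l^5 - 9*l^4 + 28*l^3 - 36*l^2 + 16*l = (l - 2)*(l^4 - 7*l^3 + 14*l^2 - 8*l) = (l - 4)*(l - 2)*(l^3 - 3*l^2 + 2*l) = (l - 4)*(l - 2)^2*(l^2 - l) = l*(l - 4)*(l - 2)^2*(l - 1)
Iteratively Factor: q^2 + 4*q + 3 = (q + 1)*(q + 3)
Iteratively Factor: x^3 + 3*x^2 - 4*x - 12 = (x - 2)*(x^2 + 5*x + 6) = (x - 2)*(x + 3)*(x + 2)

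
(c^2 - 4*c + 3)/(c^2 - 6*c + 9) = (c - 1)/(c - 3)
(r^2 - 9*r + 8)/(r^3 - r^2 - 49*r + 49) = (r - 8)/(r^2 - 49)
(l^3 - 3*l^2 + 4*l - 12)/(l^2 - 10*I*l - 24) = (-l^3 + 3*l^2 - 4*l + 12)/(-l^2 + 10*I*l + 24)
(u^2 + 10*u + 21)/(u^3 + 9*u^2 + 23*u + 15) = (u + 7)/(u^2 + 6*u + 5)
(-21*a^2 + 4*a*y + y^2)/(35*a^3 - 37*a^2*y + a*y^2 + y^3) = (-3*a + y)/(5*a^2 - 6*a*y + y^2)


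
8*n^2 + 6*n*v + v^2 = (2*n + v)*(4*n + v)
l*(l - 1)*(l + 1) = l^3 - l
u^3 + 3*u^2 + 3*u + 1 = (u + 1)^3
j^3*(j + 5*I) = j^4 + 5*I*j^3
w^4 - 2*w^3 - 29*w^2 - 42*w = w*(w - 7)*(w + 2)*(w + 3)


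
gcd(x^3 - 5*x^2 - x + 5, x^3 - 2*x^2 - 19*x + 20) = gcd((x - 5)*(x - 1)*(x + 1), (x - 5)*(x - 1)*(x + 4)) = x^2 - 6*x + 5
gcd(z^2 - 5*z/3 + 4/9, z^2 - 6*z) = 1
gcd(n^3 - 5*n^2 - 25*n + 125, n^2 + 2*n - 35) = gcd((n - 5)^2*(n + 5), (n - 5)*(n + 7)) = n - 5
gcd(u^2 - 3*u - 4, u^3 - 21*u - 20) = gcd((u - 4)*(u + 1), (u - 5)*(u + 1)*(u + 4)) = u + 1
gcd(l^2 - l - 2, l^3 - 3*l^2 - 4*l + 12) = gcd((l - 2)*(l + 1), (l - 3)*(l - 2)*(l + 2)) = l - 2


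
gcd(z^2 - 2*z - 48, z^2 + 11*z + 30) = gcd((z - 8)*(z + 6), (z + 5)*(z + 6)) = z + 6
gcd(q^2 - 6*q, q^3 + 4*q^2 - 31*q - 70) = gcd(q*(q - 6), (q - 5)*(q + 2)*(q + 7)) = 1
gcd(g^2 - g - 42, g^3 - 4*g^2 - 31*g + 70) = g - 7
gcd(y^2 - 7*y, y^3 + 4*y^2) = y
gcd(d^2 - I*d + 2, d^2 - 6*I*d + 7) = d + I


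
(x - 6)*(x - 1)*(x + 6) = x^3 - x^2 - 36*x + 36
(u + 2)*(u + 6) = u^2 + 8*u + 12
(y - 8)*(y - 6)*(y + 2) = y^3 - 12*y^2 + 20*y + 96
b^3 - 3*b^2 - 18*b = b*(b - 6)*(b + 3)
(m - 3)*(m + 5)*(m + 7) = m^3 + 9*m^2 - m - 105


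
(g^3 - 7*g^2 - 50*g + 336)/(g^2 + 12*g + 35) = (g^2 - 14*g + 48)/(g + 5)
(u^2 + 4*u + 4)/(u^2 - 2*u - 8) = (u + 2)/(u - 4)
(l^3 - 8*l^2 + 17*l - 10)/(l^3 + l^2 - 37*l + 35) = (l - 2)/(l + 7)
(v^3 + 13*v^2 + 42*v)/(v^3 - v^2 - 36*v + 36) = v*(v + 7)/(v^2 - 7*v + 6)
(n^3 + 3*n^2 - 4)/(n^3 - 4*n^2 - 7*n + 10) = (n + 2)/(n - 5)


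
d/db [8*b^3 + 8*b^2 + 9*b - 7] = 24*b^2 + 16*b + 9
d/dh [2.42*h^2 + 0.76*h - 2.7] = 4.84*h + 0.76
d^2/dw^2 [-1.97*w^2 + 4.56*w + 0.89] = -3.94000000000000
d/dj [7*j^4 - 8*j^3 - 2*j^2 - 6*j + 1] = 28*j^3 - 24*j^2 - 4*j - 6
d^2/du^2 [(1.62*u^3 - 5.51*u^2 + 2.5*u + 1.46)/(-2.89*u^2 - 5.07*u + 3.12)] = (2.8421709430404e-14*u^5 - 315.727154*u^3 + 378.68586*u^2 - 358.224516*u - 73.206276)/(24.137569*u^6 + 127.035441*u^5 + 144.685827*u^4 - 143.967213*u^3 - 156.200616*u^2 + 148.060224*u - 30.371328)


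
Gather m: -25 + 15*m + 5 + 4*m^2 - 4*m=4*m^2 + 11*m - 20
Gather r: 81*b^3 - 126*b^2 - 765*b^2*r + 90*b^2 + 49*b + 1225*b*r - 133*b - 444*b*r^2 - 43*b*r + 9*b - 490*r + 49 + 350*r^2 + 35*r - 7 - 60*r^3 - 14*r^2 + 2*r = 81*b^3 - 36*b^2 - 75*b - 60*r^3 + r^2*(336 - 444*b) + r*(-765*b^2 + 1182*b - 453) + 42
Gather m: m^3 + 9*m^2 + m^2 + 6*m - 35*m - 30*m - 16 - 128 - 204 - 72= m^3 + 10*m^2 - 59*m - 420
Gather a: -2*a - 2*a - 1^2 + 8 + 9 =16 - 4*a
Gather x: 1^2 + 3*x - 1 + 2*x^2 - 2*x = 2*x^2 + x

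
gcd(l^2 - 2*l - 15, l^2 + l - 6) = l + 3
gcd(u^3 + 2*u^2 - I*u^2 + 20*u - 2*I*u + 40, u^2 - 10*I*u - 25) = u - 5*I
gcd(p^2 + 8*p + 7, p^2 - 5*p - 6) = p + 1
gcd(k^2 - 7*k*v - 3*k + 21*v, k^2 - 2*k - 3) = k - 3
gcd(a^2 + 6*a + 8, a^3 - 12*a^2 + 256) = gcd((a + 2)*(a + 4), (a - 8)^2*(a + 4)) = a + 4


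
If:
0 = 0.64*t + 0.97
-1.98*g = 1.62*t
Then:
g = 1.24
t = -1.52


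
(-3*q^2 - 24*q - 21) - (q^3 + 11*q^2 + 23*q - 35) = -q^3 - 14*q^2 - 47*q + 14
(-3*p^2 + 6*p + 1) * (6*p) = -18*p^3 + 36*p^2 + 6*p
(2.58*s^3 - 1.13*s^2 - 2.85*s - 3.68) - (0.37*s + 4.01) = 2.58*s^3 - 1.13*s^2 - 3.22*s - 7.69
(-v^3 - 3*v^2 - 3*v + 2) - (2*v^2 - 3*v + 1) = -v^3 - 5*v^2 + 1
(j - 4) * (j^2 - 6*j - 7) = j^3 - 10*j^2 + 17*j + 28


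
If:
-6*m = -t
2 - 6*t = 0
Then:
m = 1/18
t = 1/3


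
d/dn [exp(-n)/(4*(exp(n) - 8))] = (4 - exp(n))*exp(-n)/(2*(exp(2*n) - 16*exp(n) + 64))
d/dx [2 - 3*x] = -3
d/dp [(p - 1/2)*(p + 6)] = 2*p + 11/2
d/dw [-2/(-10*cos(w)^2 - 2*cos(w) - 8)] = (10*cos(w) + 1)*sin(w)/(5*cos(w)^2 + cos(w) + 4)^2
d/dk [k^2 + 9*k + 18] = 2*k + 9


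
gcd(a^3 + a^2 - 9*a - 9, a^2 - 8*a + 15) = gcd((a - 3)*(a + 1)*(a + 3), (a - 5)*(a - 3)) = a - 3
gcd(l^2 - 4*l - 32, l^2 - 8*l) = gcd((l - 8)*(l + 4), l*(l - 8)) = l - 8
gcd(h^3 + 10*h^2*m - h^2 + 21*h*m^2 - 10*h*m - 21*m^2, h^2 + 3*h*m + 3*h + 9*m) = h + 3*m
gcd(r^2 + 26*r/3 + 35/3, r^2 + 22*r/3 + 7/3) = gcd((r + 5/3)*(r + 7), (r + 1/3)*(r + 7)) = r + 7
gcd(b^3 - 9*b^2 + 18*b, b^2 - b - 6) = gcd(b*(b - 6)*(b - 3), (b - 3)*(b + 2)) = b - 3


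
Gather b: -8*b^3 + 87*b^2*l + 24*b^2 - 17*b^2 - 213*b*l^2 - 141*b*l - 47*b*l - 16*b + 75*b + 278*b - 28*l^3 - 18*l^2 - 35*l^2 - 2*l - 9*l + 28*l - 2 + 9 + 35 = -8*b^3 + b^2*(87*l + 7) + b*(-213*l^2 - 188*l + 337) - 28*l^3 - 53*l^2 + 17*l + 42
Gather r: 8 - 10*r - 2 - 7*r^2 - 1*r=-7*r^2 - 11*r + 6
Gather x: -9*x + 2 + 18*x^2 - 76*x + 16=18*x^2 - 85*x + 18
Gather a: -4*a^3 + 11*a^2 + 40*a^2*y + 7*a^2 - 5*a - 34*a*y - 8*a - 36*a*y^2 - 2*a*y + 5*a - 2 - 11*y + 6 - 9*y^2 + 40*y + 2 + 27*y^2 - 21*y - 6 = -4*a^3 + a^2*(40*y + 18) + a*(-36*y^2 - 36*y - 8) + 18*y^2 + 8*y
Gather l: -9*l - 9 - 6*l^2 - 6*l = -6*l^2 - 15*l - 9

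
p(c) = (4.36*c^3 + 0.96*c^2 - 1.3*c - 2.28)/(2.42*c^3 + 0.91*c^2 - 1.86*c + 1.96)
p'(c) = (-7.26*c^2 - 1.82*c + 1.86)*(4.36*c^3 + 0.96*c^2 - 1.3*c - 2.28)/(2.42*c^3 + 0.91*c^2 - 1.86*c + 1.96)^2 + (13.08*c^2 + 1.92*c - 1.3)/(2.42*c^3 + 0.91*c^2 - 1.86*c + 1.96)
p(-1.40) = 36.00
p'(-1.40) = 1133.16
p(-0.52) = -0.69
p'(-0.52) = 0.23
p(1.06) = 0.67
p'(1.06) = 2.55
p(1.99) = 1.59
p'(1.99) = 0.28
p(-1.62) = 5.53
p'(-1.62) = 16.70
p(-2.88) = 2.21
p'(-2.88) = 0.36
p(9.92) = 1.78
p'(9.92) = 0.00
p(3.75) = 1.74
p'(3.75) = 0.02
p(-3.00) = 2.17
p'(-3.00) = 0.30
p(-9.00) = 1.85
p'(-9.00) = 0.01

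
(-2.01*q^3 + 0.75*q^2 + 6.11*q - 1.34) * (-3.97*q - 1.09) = 7.9797*q^4 - 0.7866*q^3 - 25.0742*q^2 - 1.3401*q + 1.4606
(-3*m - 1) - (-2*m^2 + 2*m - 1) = 2*m^2 - 5*m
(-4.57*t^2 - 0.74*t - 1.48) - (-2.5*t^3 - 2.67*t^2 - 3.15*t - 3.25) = 2.5*t^3 - 1.9*t^2 + 2.41*t + 1.77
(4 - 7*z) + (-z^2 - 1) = -z^2 - 7*z + 3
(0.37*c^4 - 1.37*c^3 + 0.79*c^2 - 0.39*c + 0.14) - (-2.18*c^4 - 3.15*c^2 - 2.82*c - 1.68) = 2.55*c^4 - 1.37*c^3 + 3.94*c^2 + 2.43*c + 1.82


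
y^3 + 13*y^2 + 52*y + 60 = (y + 2)*(y + 5)*(y + 6)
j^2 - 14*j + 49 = (j - 7)^2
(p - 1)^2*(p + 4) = p^3 + 2*p^2 - 7*p + 4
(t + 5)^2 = t^2 + 10*t + 25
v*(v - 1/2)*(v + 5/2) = v^3 + 2*v^2 - 5*v/4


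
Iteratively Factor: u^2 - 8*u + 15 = (u - 5)*(u - 3)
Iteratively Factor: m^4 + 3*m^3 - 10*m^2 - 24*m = (m)*(m^3 + 3*m^2 - 10*m - 24) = m*(m + 2)*(m^2 + m - 12) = m*(m - 3)*(m + 2)*(m + 4)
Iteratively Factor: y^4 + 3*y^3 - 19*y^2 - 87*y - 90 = (y - 5)*(y^3 + 8*y^2 + 21*y + 18) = (y - 5)*(y + 3)*(y^2 + 5*y + 6) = (y - 5)*(y + 2)*(y + 3)*(y + 3)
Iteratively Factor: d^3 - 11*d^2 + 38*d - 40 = (d - 5)*(d^2 - 6*d + 8) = (d - 5)*(d - 2)*(d - 4)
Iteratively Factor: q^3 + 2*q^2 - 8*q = (q + 4)*(q^2 - 2*q) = (q - 2)*(q + 4)*(q)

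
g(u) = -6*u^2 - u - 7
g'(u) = -12*u - 1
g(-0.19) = -7.03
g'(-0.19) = 1.28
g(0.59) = -9.68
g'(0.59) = -8.08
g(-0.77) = -9.79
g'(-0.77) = 8.24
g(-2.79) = -50.91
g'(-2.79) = 32.48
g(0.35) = -8.08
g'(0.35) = -5.20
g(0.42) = -8.48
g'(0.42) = -6.04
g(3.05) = -65.86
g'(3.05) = -37.60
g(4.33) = -123.82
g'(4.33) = -52.96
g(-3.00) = -58.00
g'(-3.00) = 35.00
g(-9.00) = -484.00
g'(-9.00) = 107.00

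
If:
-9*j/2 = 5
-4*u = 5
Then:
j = -10/9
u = -5/4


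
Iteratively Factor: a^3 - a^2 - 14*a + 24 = (a - 3)*(a^2 + 2*a - 8) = (a - 3)*(a - 2)*(a + 4)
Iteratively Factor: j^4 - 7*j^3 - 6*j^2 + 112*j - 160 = (j - 4)*(j^3 - 3*j^2 - 18*j + 40) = (j - 4)*(j + 4)*(j^2 - 7*j + 10) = (j - 4)*(j - 2)*(j + 4)*(j - 5)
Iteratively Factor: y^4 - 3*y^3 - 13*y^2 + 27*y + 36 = (y - 4)*(y^3 + y^2 - 9*y - 9) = (y - 4)*(y - 3)*(y^2 + 4*y + 3) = (y - 4)*(y - 3)*(y + 1)*(y + 3)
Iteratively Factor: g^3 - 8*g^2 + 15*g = (g - 3)*(g^2 - 5*g) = g*(g - 3)*(g - 5)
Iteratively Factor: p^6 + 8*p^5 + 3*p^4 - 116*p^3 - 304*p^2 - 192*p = (p - 4)*(p^5 + 12*p^4 + 51*p^3 + 88*p^2 + 48*p) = p*(p - 4)*(p^4 + 12*p^3 + 51*p^2 + 88*p + 48) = p*(p - 4)*(p + 4)*(p^3 + 8*p^2 + 19*p + 12) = p*(p - 4)*(p + 4)^2*(p^2 + 4*p + 3) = p*(p - 4)*(p + 3)*(p + 4)^2*(p + 1)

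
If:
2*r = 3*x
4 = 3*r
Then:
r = 4/3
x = 8/9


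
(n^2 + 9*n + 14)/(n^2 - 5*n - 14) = (n + 7)/(n - 7)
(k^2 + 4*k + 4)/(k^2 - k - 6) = (k + 2)/(k - 3)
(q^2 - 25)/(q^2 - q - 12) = (25 - q^2)/(-q^2 + q + 12)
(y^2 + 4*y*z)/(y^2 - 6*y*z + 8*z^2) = y*(y + 4*z)/(y^2 - 6*y*z + 8*z^2)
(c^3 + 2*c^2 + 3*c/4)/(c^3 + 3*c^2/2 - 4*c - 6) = c*(2*c + 1)/(2*(c^2 - 4))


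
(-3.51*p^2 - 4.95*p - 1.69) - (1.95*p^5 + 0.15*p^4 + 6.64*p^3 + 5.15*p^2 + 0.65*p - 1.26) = -1.95*p^5 - 0.15*p^4 - 6.64*p^3 - 8.66*p^2 - 5.6*p - 0.43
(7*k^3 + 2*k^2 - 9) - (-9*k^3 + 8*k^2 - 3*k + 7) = 16*k^3 - 6*k^2 + 3*k - 16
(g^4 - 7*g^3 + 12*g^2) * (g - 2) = g^5 - 9*g^4 + 26*g^3 - 24*g^2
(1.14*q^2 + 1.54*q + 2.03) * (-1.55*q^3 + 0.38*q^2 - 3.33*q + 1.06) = -1.767*q^5 - 1.9538*q^4 - 6.3575*q^3 - 3.1484*q^2 - 5.1275*q + 2.1518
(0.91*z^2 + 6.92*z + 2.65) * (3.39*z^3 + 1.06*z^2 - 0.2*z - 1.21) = 3.0849*z^5 + 24.4234*z^4 + 16.1367*z^3 + 0.3239*z^2 - 8.9032*z - 3.2065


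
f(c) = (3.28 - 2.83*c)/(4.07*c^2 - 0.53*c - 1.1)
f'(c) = (0.53 - 8.14*c)*(3.28 - 2.83*c)/(4.07*c^2 - 0.53*c - 1.1)^2 - 2.83/(4.07*c^2 - 0.53*c - 1.1) = (11.5181*c^2 - 26.6992*c + 4.8514)/(16.5649*c^4 - 4.3142*c^3 - 8.6731*c^2 + 1.166*c + 1.21)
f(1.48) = -0.13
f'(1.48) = -0.19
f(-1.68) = 0.71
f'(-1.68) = 0.65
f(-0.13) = -3.79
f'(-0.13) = 9.20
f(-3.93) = 0.23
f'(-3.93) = 0.07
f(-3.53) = 0.26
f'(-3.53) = 0.09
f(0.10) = -2.69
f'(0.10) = 1.86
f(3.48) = -0.14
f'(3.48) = 0.02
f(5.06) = -0.11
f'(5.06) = 0.02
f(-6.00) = 0.14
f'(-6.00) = 0.03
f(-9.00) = 0.09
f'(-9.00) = 0.01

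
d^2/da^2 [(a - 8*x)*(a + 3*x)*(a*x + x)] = 2*x*(3*a - 5*x + 1)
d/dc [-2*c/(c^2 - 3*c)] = 2/(c - 3)^2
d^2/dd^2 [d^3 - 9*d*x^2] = 6*d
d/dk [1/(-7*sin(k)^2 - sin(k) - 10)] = (14*sin(k) + 1)*cos(k)/(7*sin(k)^2 + sin(k) + 10)^2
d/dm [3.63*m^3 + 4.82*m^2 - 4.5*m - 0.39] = 10.89*m^2 + 9.64*m - 4.5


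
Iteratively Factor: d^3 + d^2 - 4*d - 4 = (d + 1)*(d^2 - 4) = (d - 2)*(d + 1)*(d + 2)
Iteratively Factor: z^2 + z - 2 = (z - 1)*(z + 2)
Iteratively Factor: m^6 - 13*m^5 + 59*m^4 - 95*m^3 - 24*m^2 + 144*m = (m - 4)*(m^5 - 9*m^4 + 23*m^3 - 3*m^2 - 36*m) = m*(m - 4)*(m^4 - 9*m^3 + 23*m^2 - 3*m - 36) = m*(m - 4)*(m + 1)*(m^3 - 10*m^2 + 33*m - 36) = m*(m - 4)^2*(m + 1)*(m^2 - 6*m + 9) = m*(m - 4)^2*(m - 3)*(m + 1)*(m - 3)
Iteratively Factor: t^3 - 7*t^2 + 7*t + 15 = (t + 1)*(t^2 - 8*t + 15) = (t - 5)*(t + 1)*(t - 3)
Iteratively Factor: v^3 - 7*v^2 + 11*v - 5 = (v - 5)*(v^2 - 2*v + 1) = (v - 5)*(v - 1)*(v - 1)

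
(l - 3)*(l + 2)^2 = l^3 + l^2 - 8*l - 12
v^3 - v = v*(v - 1)*(v + 1)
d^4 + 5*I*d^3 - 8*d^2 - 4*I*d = d*(d + I)*(d + 2*I)^2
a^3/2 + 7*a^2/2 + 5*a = a*(a/2 + 1)*(a + 5)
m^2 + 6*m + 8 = (m + 2)*(m + 4)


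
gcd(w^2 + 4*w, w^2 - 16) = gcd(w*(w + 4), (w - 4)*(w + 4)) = w + 4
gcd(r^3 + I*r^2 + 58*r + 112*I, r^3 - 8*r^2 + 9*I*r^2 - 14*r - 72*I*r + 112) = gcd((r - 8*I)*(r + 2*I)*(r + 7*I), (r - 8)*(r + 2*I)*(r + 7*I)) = r^2 + 9*I*r - 14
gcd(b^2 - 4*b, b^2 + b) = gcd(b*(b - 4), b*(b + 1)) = b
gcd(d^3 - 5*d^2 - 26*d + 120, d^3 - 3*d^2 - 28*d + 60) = d^2 - d - 30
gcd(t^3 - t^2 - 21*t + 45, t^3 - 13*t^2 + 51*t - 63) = t^2 - 6*t + 9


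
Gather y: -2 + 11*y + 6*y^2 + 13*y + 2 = 6*y^2 + 24*y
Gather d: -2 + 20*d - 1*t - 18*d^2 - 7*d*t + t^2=-18*d^2 + d*(20 - 7*t) + t^2 - t - 2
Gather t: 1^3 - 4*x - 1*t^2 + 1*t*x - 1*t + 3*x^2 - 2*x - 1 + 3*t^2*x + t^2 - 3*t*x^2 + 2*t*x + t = 3*t^2*x + t*(-3*x^2 + 3*x) + 3*x^2 - 6*x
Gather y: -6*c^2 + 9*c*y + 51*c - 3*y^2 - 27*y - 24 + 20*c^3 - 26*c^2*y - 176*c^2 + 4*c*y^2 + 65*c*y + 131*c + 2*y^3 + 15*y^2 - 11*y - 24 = 20*c^3 - 182*c^2 + 182*c + 2*y^3 + y^2*(4*c + 12) + y*(-26*c^2 + 74*c - 38) - 48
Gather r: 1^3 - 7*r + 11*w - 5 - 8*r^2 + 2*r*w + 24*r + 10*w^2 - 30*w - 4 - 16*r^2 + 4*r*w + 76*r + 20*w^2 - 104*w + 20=-24*r^2 + r*(6*w + 93) + 30*w^2 - 123*w + 12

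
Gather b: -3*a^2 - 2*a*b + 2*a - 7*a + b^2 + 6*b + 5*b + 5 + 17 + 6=-3*a^2 - 5*a + b^2 + b*(11 - 2*a) + 28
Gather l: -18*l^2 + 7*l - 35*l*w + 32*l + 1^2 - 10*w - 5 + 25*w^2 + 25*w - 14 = -18*l^2 + l*(39 - 35*w) + 25*w^2 + 15*w - 18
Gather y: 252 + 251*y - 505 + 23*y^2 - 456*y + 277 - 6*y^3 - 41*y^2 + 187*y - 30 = -6*y^3 - 18*y^2 - 18*y - 6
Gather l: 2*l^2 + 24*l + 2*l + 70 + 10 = 2*l^2 + 26*l + 80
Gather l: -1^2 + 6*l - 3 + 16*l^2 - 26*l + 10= 16*l^2 - 20*l + 6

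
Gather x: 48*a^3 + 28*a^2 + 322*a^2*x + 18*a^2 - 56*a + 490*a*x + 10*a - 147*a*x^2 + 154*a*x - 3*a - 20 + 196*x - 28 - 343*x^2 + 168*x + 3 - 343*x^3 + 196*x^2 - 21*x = 48*a^3 + 46*a^2 - 49*a - 343*x^3 + x^2*(-147*a - 147) + x*(322*a^2 + 644*a + 343) - 45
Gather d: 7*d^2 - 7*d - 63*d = 7*d^2 - 70*d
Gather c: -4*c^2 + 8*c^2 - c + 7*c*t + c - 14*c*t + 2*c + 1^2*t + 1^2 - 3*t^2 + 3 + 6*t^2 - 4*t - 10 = 4*c^2 + c*(2 - 7*t) + 3*t^2 - 3*t - 6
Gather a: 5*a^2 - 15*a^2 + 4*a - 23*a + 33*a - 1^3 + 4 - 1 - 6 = -10*a^2 + 14*a - 4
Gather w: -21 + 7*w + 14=7*w - 7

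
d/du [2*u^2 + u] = 4*u + 1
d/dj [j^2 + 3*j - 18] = 2*j + 3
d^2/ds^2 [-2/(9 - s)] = 4/(s - 9)^3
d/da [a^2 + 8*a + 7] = 2*a + 8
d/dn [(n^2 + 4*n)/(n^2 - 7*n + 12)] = (-11*n^2 + 24*n + 48)/(n^4 - 14*n^3 + 73*n^2 - 168*n + 144)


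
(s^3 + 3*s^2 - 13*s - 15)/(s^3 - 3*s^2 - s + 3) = (s + 5)/(s - 1)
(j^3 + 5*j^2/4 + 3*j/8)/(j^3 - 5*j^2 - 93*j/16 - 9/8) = 2*j*(2*j + 1)/(4*j^2 - 23*j - 6)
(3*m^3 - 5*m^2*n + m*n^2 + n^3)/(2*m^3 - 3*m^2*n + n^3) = (3*m + n)/(2*m + n)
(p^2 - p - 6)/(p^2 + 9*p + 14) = (p - 3)/(p + 7)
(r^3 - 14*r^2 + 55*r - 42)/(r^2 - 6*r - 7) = (r^2 - 7*r + 6)/(r + 1)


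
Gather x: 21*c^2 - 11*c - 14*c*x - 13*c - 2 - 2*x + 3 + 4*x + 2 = 21*c^2 - 24*c + x*(2 - 14*c) + 3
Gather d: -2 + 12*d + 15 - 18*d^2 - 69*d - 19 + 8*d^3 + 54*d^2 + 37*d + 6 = 8*d^3 + 36*d^2 - 20*d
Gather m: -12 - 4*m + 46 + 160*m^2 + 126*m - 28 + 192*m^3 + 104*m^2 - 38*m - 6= 192*m^3 + 264*m^2 + 84*m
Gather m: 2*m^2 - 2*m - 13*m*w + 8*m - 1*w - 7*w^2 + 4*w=2*m^2 + m*(6 - 13*w) - 7*w^2 + 3*w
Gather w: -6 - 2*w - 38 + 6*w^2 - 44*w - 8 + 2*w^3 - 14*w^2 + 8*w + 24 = 2*w^3 - 8*w^2 - 38*w - 28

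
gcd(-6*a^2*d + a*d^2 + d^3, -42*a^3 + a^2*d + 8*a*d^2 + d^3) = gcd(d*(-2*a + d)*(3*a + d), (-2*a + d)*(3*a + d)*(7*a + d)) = 6*a^2 - a*d - d^2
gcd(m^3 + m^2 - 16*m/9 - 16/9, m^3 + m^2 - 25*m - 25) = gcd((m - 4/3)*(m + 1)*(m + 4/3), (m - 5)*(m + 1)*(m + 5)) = m + 1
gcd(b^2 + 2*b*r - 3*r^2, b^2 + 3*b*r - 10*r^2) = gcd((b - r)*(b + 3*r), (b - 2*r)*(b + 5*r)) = 1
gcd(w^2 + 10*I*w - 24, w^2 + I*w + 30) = w + 6*I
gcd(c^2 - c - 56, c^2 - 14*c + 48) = c - 8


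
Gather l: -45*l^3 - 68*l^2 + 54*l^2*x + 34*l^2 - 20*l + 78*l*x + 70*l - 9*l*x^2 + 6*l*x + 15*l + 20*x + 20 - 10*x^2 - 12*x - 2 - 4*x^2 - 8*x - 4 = -45*l^3 + l^2*(54*x - 34) + l*(-9*x^2 + 84*x + 65) - 14*x^2 + 14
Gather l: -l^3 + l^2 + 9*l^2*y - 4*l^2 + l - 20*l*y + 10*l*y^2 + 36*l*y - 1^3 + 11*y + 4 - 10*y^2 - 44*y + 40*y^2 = -l^3 + l^2*(9*y - 3) + l*(10*y^2 + 16*y + 1) + 30*y^2 - 33*y + 3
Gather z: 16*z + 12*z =28*z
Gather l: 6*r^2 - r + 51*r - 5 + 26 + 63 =6*r^2 + 50*r + 84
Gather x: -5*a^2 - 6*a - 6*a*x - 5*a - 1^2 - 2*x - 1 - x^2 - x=-5*a^2 - 11*a - x^2 + x*(-6*a - 3) - 2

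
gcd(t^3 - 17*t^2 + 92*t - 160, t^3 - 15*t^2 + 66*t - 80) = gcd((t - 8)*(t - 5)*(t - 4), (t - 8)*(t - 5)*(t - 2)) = t^2 - 13*t + 40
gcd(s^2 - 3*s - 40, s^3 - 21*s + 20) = s + 5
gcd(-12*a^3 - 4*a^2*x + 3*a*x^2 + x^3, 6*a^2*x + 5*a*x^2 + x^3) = 6*a^2 + 5*a*x + x^2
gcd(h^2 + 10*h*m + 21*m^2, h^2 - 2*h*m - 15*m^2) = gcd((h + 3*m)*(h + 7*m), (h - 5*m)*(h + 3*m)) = h + 3*m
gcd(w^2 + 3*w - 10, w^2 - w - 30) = w + 5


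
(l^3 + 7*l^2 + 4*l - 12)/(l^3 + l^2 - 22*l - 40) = (l^2 + 5*l - 6)/(l^2 - l - 20)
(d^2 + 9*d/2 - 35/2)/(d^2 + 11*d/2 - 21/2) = (2*d - 5)/(2*d - 3)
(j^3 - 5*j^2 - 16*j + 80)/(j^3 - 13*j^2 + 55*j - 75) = (j^2 - 16)/(j^2 - 8*j + 15)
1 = 1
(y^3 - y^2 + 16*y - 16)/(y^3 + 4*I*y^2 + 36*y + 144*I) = (y^2 - y*(1 + 4*I) + 4*I)/(y^2 + 36)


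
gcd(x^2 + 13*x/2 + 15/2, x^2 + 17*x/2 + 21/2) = x + 3/2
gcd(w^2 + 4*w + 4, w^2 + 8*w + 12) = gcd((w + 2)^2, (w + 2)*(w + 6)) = w + 2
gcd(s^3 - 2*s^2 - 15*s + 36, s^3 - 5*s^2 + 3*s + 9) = s^2 - 6*s + 9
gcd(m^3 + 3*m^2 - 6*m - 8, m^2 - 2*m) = m - 2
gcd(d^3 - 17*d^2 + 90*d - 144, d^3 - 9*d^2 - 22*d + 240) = d^2 - 14*d + 48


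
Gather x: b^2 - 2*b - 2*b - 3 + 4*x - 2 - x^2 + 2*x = b^2 - 4*b - x^2 + 6*x - 5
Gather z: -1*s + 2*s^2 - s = 2*s^2 - 2*s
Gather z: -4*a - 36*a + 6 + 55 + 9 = 70 - 40*a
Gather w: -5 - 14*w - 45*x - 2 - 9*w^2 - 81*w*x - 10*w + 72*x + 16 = -9*w^2 + w*(-81*x - 24) + 27*x + 9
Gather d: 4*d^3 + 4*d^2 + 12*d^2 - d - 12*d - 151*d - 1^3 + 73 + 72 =4*d^3 + 16*d^2 - 164*d + 144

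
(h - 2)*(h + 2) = h^2 - 4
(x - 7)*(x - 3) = x^2 - 10*x + 21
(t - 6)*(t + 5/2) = t^2 - 7*t/2 - 15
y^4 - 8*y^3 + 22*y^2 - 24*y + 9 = (y - 3)^2*(y - 1)^2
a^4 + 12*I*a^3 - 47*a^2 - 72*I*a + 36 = (a + I)*(a + 2*I)*(a + 3*I)*(a + 6*I)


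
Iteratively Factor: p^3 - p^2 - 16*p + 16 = (p - 4)*(p^2 + 3*p - 4) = (p - 4)*(p + 4)*(p - 1)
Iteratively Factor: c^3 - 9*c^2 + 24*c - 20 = (c - 2)*(c^2 - 7*c + 10) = (c - 5)*(c - 2)*(c - 2)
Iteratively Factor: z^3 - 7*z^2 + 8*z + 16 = (z - 4)*(z^2 - 3*z - 4) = (z - 4)^2*(z + 1)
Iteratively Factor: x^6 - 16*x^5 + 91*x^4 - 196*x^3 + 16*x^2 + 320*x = (x)*(x^5 - 16*x^4 + 91*x^3 - 196*x^2 + 16*x + 320) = x*(x - 4)*(x^4 - 12*x^3 + 43*x^2 - 24*x - 80) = x*(x - 4)*(x + 1)*(x^3 - 13*x^2 + 56*x - 80) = x*(x - 4)^2*(x + 1)*(x^2 - 9*x + 20) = x*(x - 4)^3*(x + 1)*(x - 5)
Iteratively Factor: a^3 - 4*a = (a + 2)*(a^2 - 2*a) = a*(a + 2)*(a - 2)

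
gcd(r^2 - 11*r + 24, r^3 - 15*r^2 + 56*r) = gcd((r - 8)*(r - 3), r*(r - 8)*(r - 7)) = r - 8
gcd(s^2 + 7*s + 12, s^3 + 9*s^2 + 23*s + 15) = s + 3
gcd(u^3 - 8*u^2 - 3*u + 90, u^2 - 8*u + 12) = u - 6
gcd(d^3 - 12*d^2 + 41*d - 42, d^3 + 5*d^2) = 1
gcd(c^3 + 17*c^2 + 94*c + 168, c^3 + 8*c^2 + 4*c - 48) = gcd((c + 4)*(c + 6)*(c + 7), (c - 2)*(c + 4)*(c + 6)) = c^2 + 10*c + 24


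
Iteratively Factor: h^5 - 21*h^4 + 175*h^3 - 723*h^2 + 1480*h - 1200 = (h - 5)*(h^4 - 16*h^3 + 95*h^2 - 248*h + 240) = (h - 5)^2*(h^3 - 11*h^2 + 40*h - 48) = (h - 5)^2*(h - 4)*(h^2 - 7*h + 12) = (h - 5)^2*(h - 4)^2*(h - 3)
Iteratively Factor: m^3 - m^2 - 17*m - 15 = (m + 3)*(m^2 - 4*m - 5) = (m + 1)*(m + 3)*(m - 5)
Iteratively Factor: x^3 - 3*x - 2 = (x - 2)*(x^2 + 2*x + 1) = (x - 2)*(x + 1)*(x + 1)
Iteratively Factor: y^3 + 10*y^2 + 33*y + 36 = (y + 4)*(y^2 + 6*y + 9) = (y + 3)*(y + 4)*(y + 3)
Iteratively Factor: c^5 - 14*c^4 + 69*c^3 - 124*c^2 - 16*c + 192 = (c - 3)*(c^4 - 11*c^3 + 36*c^2 - 16*c - 64) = (c - 4)*(c - 3)*(c^3 - 7*c^2 + 8*c + 16) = (c - 4)^2*(c - 3)*(c^2 - 3*c - 4) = (c - 4)^3*(c - 3)*(c + 1)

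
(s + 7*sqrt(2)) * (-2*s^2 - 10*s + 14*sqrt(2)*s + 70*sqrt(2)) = -2*s^3 - 10*s^2 + 196*s + 980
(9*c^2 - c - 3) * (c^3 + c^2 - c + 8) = 9*c^5 + 8*c^4 - 13*c^3 + 70*c^2 - 5*c - 24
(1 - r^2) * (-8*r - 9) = 8*r^3 + 9*r^2 - 8*r - 9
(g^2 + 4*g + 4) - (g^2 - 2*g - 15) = 6*g + 19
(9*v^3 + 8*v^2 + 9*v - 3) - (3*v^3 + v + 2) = 6*v^3 + 8*v^2 + 8*v - 5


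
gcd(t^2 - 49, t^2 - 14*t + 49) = t - 7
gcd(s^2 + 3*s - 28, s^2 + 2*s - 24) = s - 4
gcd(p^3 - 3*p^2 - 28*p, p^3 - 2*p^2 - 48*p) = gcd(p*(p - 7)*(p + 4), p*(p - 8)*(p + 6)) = p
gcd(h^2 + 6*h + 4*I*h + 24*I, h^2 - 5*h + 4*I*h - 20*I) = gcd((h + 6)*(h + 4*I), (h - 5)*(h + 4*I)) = h + 4*I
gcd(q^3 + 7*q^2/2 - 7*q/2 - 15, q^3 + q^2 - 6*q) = q^2 + q - 6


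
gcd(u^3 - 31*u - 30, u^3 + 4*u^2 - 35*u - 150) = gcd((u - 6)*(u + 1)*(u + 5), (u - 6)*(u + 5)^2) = u^2 - u - 30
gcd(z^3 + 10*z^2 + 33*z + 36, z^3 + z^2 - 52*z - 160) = z + 4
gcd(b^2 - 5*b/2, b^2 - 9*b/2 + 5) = b - 5/2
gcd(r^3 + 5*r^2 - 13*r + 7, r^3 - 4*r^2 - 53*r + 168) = r + 7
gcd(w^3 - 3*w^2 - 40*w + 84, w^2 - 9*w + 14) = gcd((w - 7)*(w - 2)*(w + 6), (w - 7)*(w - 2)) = w^2 - 9*w + 14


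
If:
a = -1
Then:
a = -1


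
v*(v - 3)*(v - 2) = v^3 - 5*v^2 + 6*v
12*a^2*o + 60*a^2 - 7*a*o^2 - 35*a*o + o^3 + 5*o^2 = (-4*a + o)*(-3*a + o)*(o + 5)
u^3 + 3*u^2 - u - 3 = (u - 1)*(u + 1)*(u + 3)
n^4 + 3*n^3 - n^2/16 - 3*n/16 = n*(n - 1/4)*(n + 1/4)*(n + 3)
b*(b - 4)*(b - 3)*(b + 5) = b^4 - 2*b^3 - 23*b^2 + 60*b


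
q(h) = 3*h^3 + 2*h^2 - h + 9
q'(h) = 9*h^2 + 4*h - 1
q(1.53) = 22.90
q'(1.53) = 26.19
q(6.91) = 1087.40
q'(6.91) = 456.37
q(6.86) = 1064.75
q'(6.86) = 449.98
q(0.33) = 9.00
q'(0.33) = 1.30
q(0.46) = 9.26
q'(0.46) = 2.74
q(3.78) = 195.83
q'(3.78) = 142.72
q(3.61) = 172.59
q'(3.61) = 130.73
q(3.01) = 105.92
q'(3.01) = 92.58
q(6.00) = 723.00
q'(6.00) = 347.00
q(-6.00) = -561.00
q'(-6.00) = 299.00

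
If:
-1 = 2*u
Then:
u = -1/2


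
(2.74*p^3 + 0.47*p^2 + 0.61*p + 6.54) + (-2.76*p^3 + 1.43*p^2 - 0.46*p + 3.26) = -0.0199999999999996*p^3 + 1.9*p^2 + 0.15*p + 9.8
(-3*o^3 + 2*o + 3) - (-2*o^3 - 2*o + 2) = -o^3 + 4*o + 1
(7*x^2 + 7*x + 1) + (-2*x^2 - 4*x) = 5*x^2 + 3*x + 1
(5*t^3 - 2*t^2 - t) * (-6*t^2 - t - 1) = -30*t^5 + 7*t^4 + 3*t^3 + 3*t^2 + t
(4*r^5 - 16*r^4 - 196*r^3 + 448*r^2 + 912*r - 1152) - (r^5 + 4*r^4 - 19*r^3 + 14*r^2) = 3*r^5 - 20*r^4 - 177*r^3 + 434*r^2 + 912*r - 1152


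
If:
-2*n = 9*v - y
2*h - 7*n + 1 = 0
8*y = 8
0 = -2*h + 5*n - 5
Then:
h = -15/2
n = -2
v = 5/9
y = 1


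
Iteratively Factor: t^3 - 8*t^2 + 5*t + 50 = (t + 2)*(t^2 - 10*t + 25) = (t - 5)*(t + 2)*(t - 5)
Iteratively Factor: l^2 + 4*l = (l + 4)*(l)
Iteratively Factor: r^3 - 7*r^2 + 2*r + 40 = (r + 2)*(r^2 - 9*r + 20) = (r - 5)*(r + 2)*(r - 4)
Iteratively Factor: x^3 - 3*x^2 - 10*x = (x - 5)*(x^2 + 2*x) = x*(x - 5)*(x + 2)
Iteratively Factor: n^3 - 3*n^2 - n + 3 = (n - 3)*(n^2 - 1) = (n - 3)*(n + 1)*(n - 1)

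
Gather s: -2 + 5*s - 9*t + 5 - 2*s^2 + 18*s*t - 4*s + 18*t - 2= -2*s^2 + s*(18*t + 1) + 9*t + 1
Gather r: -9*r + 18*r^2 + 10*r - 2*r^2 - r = 16*r^2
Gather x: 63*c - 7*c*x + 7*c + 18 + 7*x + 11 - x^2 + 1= 70*c - x^2 + x*(7 - 7*c) + 30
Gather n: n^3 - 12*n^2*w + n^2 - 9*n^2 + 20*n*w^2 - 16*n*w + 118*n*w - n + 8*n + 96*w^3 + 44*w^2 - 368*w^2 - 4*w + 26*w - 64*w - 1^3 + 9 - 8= n^3 + n^2*(-12*w - 8) + n*(20*w^2 + 102*w + 7) + 96*w^3 - 324*w^2 - 42*w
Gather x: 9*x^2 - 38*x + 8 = 9*x^2 - 38*x + 8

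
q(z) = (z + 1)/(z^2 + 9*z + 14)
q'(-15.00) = -0.02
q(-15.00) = -0.13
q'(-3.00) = 0.12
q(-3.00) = 0.50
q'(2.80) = -0.00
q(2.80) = 0.08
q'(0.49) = 0.01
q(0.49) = 0.08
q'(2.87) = -0.00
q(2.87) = 0.08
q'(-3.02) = 0.12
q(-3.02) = 0.50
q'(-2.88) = 0.19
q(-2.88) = 0.52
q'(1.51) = -0.00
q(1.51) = 0.08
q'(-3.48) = -0.01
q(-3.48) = 0.48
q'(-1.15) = 0.24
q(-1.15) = -0.03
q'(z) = (-2*z - 9)*(z + 1)/(z^2 + 9*z + 14)^2 + 1/(z^2 + 9*z + 14) = (z^2 + 9*z - (z + 1)*(2*z + 9) + 14)/(z^2 + 9*z + 14)^2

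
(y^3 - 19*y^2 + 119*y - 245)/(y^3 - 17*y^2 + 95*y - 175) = (y - 7)/(y - 5)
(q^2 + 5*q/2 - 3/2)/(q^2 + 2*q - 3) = (q - 1/2)/(q - 1)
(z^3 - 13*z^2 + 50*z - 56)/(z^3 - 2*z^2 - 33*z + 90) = (z^3 - 13*z^2 + 50*z - 56)/(z^3 - 2*z^2 - 33*z + 90)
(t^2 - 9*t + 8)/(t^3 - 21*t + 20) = (t - 8)/(t^2 + t - 20)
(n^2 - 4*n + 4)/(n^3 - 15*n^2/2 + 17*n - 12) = 2*(n - 2)/(2*n^2 - 11*n + 12)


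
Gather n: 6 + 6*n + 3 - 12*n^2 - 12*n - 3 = -12*n^2 - 6*n + 6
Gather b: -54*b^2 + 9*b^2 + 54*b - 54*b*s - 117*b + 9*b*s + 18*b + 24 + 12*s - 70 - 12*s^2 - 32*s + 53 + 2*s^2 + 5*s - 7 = -45*b^2 + b*(-45*s - 45) - 10*s^2 - 15*s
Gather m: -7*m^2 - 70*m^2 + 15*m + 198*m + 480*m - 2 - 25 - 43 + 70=-77*m^2 + 693*m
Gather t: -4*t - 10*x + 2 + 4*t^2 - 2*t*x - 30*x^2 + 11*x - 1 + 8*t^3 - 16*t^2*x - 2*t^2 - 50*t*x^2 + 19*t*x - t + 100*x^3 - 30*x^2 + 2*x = 8*t^3 + t^2*(2 - 16*x) + t*(-50*x^2 + 17*x - 5) + 100*x^3 - 60*x^2 + 3*x + 1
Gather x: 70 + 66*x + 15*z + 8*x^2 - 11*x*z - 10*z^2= 8*x^2 + x*(66 - 11*z) - 10*z^2 + 15*z + 70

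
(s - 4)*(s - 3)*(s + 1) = s^3 - 6*s^2 + 5*s + 12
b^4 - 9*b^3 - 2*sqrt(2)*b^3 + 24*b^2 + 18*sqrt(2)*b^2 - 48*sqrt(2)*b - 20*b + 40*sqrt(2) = (b - 5)*(b - 2)^2*(b - 2*sqrt(2))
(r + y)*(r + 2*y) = r^2 + 3*r*y + 2*y^2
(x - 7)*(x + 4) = x^2 - 3*x - 28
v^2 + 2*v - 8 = (v - 2)*(v + 4)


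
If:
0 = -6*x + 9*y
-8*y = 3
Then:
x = -9/16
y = -3/8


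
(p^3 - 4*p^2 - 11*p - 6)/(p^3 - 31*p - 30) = (p + 1)/(p + 5)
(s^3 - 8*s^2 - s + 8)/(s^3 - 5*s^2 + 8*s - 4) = (s^2 - 7*s - 8)/(s^2 - 4*s + 4)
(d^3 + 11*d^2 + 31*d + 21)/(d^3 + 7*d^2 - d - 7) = (d + 3)/(d - 1)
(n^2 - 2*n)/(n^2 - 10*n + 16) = n/(n - 8)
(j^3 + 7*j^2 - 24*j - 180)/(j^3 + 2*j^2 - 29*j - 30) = (j + 6)/(j + 1)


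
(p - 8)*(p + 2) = p^2 - 6*p - 16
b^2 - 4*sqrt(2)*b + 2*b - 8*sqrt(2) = (b + 2)*(b - 4*sqrt(2))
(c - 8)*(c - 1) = c^2 - 9*c + 8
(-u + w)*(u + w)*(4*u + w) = -4*u^3 - u^2*w + 4*u*w^2 + w^3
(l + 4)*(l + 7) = l^2 + 11*l + 28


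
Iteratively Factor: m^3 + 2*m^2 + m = (m)*(m^2 + 2*m + 1) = m*(m + 1)*(m + 1)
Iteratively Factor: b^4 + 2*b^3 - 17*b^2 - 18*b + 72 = (b + 4)*(b^3 - 2*b^2 - 9*b + 18) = (b + 3)*(b + 4)*(b^2 - 5*b + 6) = (b - 2)*(b + 3)*(b + 4)*(b - 3)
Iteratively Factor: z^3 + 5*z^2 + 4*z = (z)*(z^2 + 5*z + 4) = z*(z + 4)*(z + 1)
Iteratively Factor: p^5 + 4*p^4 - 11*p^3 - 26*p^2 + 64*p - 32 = (p - 1)*(p^4 + 5*p^3 - 6*p^2 - 32*p + 32) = (p - 1)^2*(p^3 + 6*p^2 - 32) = (p - 1)^2*(p + 4)*(p^2 + 2*p - 8) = (p - 1)^2*(p + 4)^2*(p - 2)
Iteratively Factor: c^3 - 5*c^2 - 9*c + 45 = (c - 5)*(c^2 - 9) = (c - 5)*(c + 3)*(c - 3)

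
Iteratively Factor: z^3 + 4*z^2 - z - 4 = (z + 1)*(z^2 + 3*z - 4) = (z + 1)*(z + 4)*(z - 1)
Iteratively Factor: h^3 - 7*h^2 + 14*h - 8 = (h - 4)*(h^2 - 3*h + 2) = (h - 4)*(h - 2)*(h - 1)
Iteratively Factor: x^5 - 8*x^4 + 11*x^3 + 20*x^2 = (x - 5)*(x^4 - 3*x^3 - 4*x^2) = x*(x - 5)*(x^3 - 3*x^2 - 4*x) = x*(x - 5)*(x + 1)*(x^2 - 4*x) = x*(x - 5)*(x - 4)*(x + 1)*(x)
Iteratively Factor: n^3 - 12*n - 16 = (n - 4)*(n^2 + 4*n + 4) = (n - 4)*(n + 2)*(n + 2)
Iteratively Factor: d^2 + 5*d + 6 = (d + 2)*(d + 3)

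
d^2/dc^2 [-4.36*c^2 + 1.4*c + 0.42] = -8.72000000000000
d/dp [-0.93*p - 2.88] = -0.930000000000000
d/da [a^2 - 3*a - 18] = 2*a - 3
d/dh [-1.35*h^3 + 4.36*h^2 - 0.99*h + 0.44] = -4.05*h^2 + 8.72*h - 0.99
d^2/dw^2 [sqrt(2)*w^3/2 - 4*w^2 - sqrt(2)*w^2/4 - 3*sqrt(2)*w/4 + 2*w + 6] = 3*sqrt(2)*w - 8 - sqrt(2)/2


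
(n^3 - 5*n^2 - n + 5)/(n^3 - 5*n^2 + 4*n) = (n^2 - 4*n - 5)/(n*(n - 4))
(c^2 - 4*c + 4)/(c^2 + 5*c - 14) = (c - 2)/(c + 7)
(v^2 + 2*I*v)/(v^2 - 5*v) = (v + 2*I)/(v - 5)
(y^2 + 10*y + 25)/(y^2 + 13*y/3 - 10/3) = 3*(y + 5)/(3*y - 2)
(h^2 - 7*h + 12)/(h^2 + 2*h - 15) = (h - 4)/(h + 5)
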